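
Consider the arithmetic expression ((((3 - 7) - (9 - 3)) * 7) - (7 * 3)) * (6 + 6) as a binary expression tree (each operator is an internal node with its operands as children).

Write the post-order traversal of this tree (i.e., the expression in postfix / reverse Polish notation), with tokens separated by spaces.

Post-order on an expression tree gives postfix notation: for each operator, emit left operand, right operand, then the operator.

3 7 - 9 3 - - 7 * 7 3 * - 6 6 + *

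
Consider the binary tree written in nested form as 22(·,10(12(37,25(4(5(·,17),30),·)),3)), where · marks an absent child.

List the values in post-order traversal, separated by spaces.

37 17 5 30 4 25 12 3 10 22

Post-order visits the left subtree, then the right subtree, then the node.
At 22: no left child.
At 22: go right to 10.
  At 10: go left to 12.
    At 12: go left to 37.
      37 is a leaf — visit 37.
    At 12: go right to 25.
      At 25: go left to 4.
        At 4: go left to 5.
          At 5: no left child.
          At 5: go right to 17.
            17 is a leaf — visit 17.
          Visit 5.
        At 4: go right to 30.
          30 is a leaf — visit 30.
        Visit 4.
      At 25: no right child.
      Visit 25.
    Visit 12.
  At 10: go right to 3.
    3 is a leaf — visit 3.
  Visit 10.
Visit 22.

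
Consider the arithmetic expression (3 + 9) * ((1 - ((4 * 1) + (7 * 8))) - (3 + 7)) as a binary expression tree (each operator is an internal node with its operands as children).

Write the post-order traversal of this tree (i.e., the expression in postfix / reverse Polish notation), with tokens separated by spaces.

3 9 + 1 4 1 * 7 8 * + - 3 7 + - *

Post-order on an expression tree gives postfix notation: for each operator, emit left operand, right operand, then the operator.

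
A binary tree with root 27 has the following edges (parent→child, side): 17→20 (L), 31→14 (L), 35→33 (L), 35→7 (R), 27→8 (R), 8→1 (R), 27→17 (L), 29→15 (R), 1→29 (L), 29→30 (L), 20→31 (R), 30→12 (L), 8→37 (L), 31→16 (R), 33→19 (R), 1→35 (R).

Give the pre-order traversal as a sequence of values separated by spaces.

Pre-order visits the node, then its left subtree, then its right subtree.
Visit 27.
At 27: go left to 17.
  Visit 17.
  At 17: go left to 20.
    Visit 20.
    At 20: no left child.
    At 20: go right to 31.
      Visit 31.
      At 31: go left to 14.
        14 is a leaf — visit 14.
      At 31: go right to 16.
        16 is a leaf — visit 16.
  At 17: no right child.
At 27: go right to 8.
  Visit 8.
  At 8: go left to 37.
    37 is a leaf — visit 37.
  At 8: go right to 1.
    Visit 1.
    At 1: go left to 29.
      Visit 29.
      At 29: go left to 30.
        Visit 30.
        At 30: go left to 12.
          12 is a leaf — visit 12.
        At 30: no right child.
      At 29: go right to 15.
        15 is a leaf — visit 15.
    At 1: go right to 35.
      Visit 35.
      At 35: go left to 33.
        Visit 33.
        At 33: no left child.
        At 33: go right to 19.
          19 is a leaf — visit 19.
      At 35: go right to 7.
        7 is a leaf — visit 7.

27 17 20 31 14 16 8 37 1 29 30 12 15 35 33 19 7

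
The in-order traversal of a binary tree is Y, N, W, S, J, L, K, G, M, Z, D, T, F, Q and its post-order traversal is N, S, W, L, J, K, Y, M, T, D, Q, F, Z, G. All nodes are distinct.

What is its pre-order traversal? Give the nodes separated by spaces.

G Y K J W N S L Z M F D T Q

The last element of post-order is the root; it splits in-order into left and right subtrees.
Root G: left subtree has 7 nodes {Y, N, W, S, J, L, K}, right has 6 {M, Z, D, T, F, Q}.
  Root Y: left subtree has 0 nodes { }, right has 6 {N, W, S, J, L, K}.
    Root K: left subtree has 5 nodes {N, W, S, J, L}, right has 0 { }.
      Root J: left subtree has 3 nodes {N, W, S}, right has 1 {L}.
        Root W: left subtree has 1 node {N}, right has 1 {S}.
  Root Z: left subtree has 1 node {M}, right has 4 {D, T, F, Q}.
    Root F: left subtree has 2 nodes {D, T}, right has 1 {Q}.
      Root D: left subtree has 0 nodes { }, right has 1 {T}.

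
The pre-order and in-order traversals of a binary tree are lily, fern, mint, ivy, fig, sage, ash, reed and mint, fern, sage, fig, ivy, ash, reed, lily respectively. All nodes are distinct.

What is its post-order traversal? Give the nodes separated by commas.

mint, sage, fig, reed, ash, ivy, fern, lily

The first element of pre-order is the root; it splits in-order into left and right subtrees.
Root lily: left subtree has 7 nodes {mint, fern, sage, fig, ivy, ash, reed}, right has 0 { }.
  Root fern: left subtree has 1 node {mint}, right has 5 {sage, fig, ivy, ash, reed}.
    Root ivy: left subtree has 2 nodes {sage, fig}, right has 2 {ash, reed}.
      Root fig: left subtree has 1 node {sage}, right has 0 { }.
      Root ash: left subtree has 0 nodes { }, right has 1 {reed}.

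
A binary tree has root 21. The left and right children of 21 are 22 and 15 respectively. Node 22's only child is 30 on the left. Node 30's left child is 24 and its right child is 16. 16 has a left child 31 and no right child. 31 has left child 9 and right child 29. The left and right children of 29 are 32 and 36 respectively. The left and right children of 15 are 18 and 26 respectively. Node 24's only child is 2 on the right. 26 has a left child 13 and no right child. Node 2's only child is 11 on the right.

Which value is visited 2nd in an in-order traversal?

2

In-order visits the left subtree, then the node, then the right subtree.
At 21: go left to 22.
  At 22: go left to 30.
    At 30: go left to 24.
      At 24: no left child.
      Visit 24.
      At 24: go right to 2.
        At 2: no left child.
        Visit 2.
        At 2: go right to 11.
          11 is a leaf — visit 11.
    Visit 30.
    At 30: go right to 16.
      At 16: go left to 31.
        At 31: go left to 9.
          9 is a leaf — visit 9.
        Visit 31.
        At 31: go right to 29.
          At 29: go left to 32.
            32 is a leaf — visit 32.
          Visit 29.
          At 29: go right to 36.
            36 is a leaf — visit 36.
      Visit 16.
      At 16: no right child.
  Visit 22.
  At 22: no right child.
Visit 21.
At 21: go right to 15.
  At 15: go left to 18.
    18 is a leaf — visit 18.
  Visit 15.
  At 15: go right to 26.
    At 26: go left to 13.
      13 is a leaf — visit 13.
    Visit 26.
    At 26: no right child.
Full in-order sequence: 24, 2, 11, 30, 9, 31, 32, 29, 36, 16, 22, 21, 18, 15, 13, 26.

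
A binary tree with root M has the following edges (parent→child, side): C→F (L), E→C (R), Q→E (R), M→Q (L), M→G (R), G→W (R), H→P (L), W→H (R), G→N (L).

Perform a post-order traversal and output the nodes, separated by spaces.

Post-order visits the left subtree, then the right subtree, then the node.
At M: go left to Q.
  At Q: no left child.
  At Q: go right to E.
    At E: no left child.
    At E: go right to C.
      At C: go left to F.
        F is a leaf — visit F.
      At C: no right child.
      Visit C.
    Visit E.
  Visit Q.
At M: go right to G.
  At G: go left to N.
    N is a leaf — visit N.
  At G: go right to W.
    At W: no left child.
    At W: go right to H.
      At H: go left to P.
        P is a leaf — visit P.
      At H: no right child.
      Visit H.
    Visit W.
  Visit G.
Visit M.

F C E Q N P H W G M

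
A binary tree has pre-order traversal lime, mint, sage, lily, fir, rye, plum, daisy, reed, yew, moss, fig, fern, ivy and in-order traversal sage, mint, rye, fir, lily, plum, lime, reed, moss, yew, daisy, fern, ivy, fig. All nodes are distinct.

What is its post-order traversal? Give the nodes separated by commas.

The first element of pre-order is the root; it splits in-order into left and right subtrees.
Root lime: left subtree has 6 nodes {sage, mint, rye, fir, lily, plum}, right has 7 {reed, moss, yew, daisy, fern, ivy, fig}.
  Root mint: left subtree has 1 node {sage}, right has 4 {rye, fir, lily, plum}.
    Root lily: left subtree has 2 nodes {rye, fir}, right has 1 {plum}.
      Root fir: left subtree has 1 node {rye}, right has 0 { }.
  Root daisy: left subtree has 3 nodes {reed, moss, yew}, right has 3 {fern, ivy, fig}.
    Root reed: left subtree has 0 nodes { }, right has 2 {moss, yew}.
      Root yew: left subtree has 1 node {moss}, right has 0 { }.
    Root fig: left subtree has 2 nodes {fern, ivy}, right has 0 { }.
      Root fern: left subtree has 0 nodes { }, right has 1 {ivy}.

sage, rye, fir, plum, lily, mint, moss, yew, reed, ivy, fern, fig, daisy, lime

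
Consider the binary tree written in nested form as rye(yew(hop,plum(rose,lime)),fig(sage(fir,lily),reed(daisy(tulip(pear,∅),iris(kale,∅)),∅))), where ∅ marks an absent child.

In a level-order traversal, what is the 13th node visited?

Level-order visits nodes level by level from the root, left to right within each level.
Level 0: rye
Level 1: yew, fig
Level 2: hop, plum, sage, reed
Level 3: rose, lime, fir, lily, daisy
Level 4: tulip, iris
Level 5: pear, kale
Full level-order sequence: rye, yew, fig, hop, plum, sage, reed, rose, lime, fir, lily, daisy, tulip, iris, pear, kale.

tulip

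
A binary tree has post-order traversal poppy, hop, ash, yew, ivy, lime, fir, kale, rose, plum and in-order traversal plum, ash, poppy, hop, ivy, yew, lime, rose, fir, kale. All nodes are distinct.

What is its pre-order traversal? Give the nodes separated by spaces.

plum rose lime ivy ash hop poppy yew kale fir

The last element of post-order is the root; it splits in-order into left and right subtrees.
Root plum: left subtree has 0 nodes { }, right has 9 {ash, poppy, hop, ivy, yew, lime, rose, fir, kale}.
  Root rose: left subtree has 6 nodes {ash, poppy, hop, ivy, yew, lime}, right has 2 {fir, kale}.
    Root lime: left subtree has 5 nodes {ash, poppy, hop, ivy, yew}, right has 0 { }.
      Root ivy: left subtree has 3 nodes {ash, poppy, hop}, right has 1 {yew}.
        Root ash: left subtree has 0 nodes { }, right has 2 {poppy, hop}.
          Root hop: left subtree has 1 node {poppy}, right has 0 { }.
    Root kale: left subtree has 1 node {fir}, right has 0 { }.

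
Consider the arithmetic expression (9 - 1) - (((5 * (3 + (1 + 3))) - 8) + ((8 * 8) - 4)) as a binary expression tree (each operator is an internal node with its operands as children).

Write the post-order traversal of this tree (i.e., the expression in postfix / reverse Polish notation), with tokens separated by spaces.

Post-order on an expression tree gives postfix notation: for each operator, emit left operand, right operand, then the operator.

9 1 - 5 3 1 3 + + * 8 - 8 8 * 4 - + -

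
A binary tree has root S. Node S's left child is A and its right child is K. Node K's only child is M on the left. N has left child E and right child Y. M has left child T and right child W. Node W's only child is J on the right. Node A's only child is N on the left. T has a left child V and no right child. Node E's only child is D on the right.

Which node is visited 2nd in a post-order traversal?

Post-order visits the left subtree, then the right subtree, then the node.
At S: go left to A.
  At A: go left to N.
    At N: go left to E.
      At E: no left child.
      At E: go right to D.
        D is a leaf — visit D.
      Visit E.
    At N: go right to Y.
      Y is a leaf — visit Y.
    Visit N.
  At A: no right child.
  Visit A.
At S: go right to K.
  At K: go left to M.
    At M: go left to T.
      At T: go left to V.
        V is a leaf — visit V.
      At T: no right child.
      Visit T.
    At M: go right to W.
      At W: no left child.
      At W: go right to J.
        J is a leaf — visit J.
      Visit W.
    Visit M.
  At K: no right child.
  Visit K.
Visit S.
Full post-order sequence: D, E, Y, N, A, V, T, J, W, M, K, S.

E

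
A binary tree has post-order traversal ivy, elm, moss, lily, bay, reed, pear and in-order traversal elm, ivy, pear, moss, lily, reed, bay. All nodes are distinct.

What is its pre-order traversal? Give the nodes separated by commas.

pear, elm, ivy, reed, lily, moss, bay

The last element of post-order is the root; it splits in-order into left and right subtrees.
Root pear: left subtree has 2 nodes {elm, ivy}, right has 4 {moss, lily, reed, bay}.
  Root elm: left subtree has 0 nodes { }, right has 1 {ivy}.
  Root reed: left subtree has 2 nodes {moss, lily}, right has 1 {bay}.
    Root lily: left subtree has 1 node {moss}, right has 0 { }.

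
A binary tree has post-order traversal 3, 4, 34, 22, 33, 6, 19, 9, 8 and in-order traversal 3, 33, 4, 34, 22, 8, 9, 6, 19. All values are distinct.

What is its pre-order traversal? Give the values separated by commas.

The last element of post-order is the root; it splits in-order into left and right subtrees.
Root 8: left subtree has 5 nodes {3, 33, 4, 34, 22}, right has 3 {9, 6, 19}.
  Root 33: left subtree has 1 node {3}, right has 3 {4, 34, 22}.
    Root 22: left subtree has 2 nodes {4, 34}, right has 0 { }.
      Root 34: left subtree has 1 node {4}, right has 0 { }.
  Root 9: left subtree has 0 nodes { }, right has 2 {6, 19}.
    Root 19: left subtree has 1 node {6}, right has 0 { }.

8, 33, 3, 22, 34, 4, 9, 19, 6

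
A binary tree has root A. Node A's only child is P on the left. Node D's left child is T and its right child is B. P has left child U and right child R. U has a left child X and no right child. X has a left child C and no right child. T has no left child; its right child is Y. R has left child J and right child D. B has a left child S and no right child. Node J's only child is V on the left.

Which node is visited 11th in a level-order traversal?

B

Level-order visits nodes level by level from the root, left to right within each level.
Level 0: A
Level 1: P
Level 2: U, R
Level 3: X, J, D
Level 4: C, V, T, B
Level 5: Y, S
Full level-order sequence: A, P, U, R, X, J, D, C, V, T, B, Y, S.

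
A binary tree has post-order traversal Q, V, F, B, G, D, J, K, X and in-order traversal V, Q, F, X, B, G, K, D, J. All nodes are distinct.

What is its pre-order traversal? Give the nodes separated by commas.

The last element of post-order is the root; it splits in-order into left and right subtrees.
Root X: left subtree has 3 nodes {V, Q, F}, right has 5 {B, G, K, D, J}.
  Root F: left subtree has 2 nodes {V, Q}, right has 0 { }.
    Root V: left subtree has 0 nodes { }, right has 1 {Q}.
  Root K: left subtree has 2 nodes {B, G}, right has 2 {D, J}.
    Root G: left subtree has 1 node {B}, right has 0 { }.
    Root J: left subtree has 1 node {D}, right has 0 { }.

X, F, V, Q, K, G, B, J, D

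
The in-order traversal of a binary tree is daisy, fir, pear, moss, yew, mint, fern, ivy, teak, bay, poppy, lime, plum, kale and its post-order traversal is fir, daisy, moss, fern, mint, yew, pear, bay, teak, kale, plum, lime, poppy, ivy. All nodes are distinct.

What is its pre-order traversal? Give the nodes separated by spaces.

ivy pear daisy fir yew moss mint fern poppy teak bay lime plum kale

The last element of post-order is the root; it splits in-order into left and right subtrees.
Root ivy: left subtree has 7 nodes {daisy, fir, pear, moss, yew, mint, fern}, right has 6 {teak, bay, poppy, lime, plum, kale}.
  Root pear: left subtree has 2 nodes {daisy, fir}, right has 4 {moss, yew, mint, fern}.
    Root daisy: left subtree has 0 nodes { }, right has 1 {fir}.
    Root yew: left subtree has 1 node {moss}, right has 2 {mint, fern}.
      Root mint: left subtree has 0 nodes { }, right has 1 {fern}.
  Root poppy: left subtree has 2 nodes {teak, bay}, right has 3 {lime, plum, kale}.
    Root teak: left subtree has 0 nodes { }, right has 1 {bay}.
    Root lime: left subtree has 0 nodes { }, right has 2 {plum, kale}.
      Root plum: left subtree has 0 nodes { }, right has 1 {kale}.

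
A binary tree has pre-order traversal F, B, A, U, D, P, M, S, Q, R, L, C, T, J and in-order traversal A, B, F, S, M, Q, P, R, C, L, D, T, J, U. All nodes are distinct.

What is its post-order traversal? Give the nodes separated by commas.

A, B, S, Q, M, C, L, R, P, J, T, D, U, F

The first element of pre-order is the root; it splits in-order into left and right subtrees.
Root F: left subtree has 2 nodes {A, B}, right has 11 {S, M, Q, P, R, C, L, D, T, J, U}.
  Root B: left subtree has 1 node {A}, right has 0 { }.
  Root U: left subtree has 10 nodes {S, M, Q, P, R, C, L, D, T, J}, right has 0 { }.
    Root D: left subtree has 7 nodes {S, M, Q, P, R, C, L}, right has 2 {T, J}.
      Root P: left subtree has 3 nodes {S, M, Q}, right has 3 {R, C, L}.
        Root M: left subtree has 1 node {S}, right has 1 {Q}.
        Root R: left subtree has 0 nodes { }, right has 2 {C, L}.
          Root L: left subtree has 1 node {C}, right has 0 { }.
      Root T: left subtree has 0 nodes { }, right has 1 {J}.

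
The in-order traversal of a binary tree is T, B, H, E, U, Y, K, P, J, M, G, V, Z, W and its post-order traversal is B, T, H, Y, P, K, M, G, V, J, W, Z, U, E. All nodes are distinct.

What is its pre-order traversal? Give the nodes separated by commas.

E, H, T, B, U, Z, J, K, Y, P, V, G, M, W

The last element of post-order is the root; it splits in-order into left and right subtrees.
Root E: left subtree has 3 nodes {T, B, H}, right has 10 {U, Y, K, P, J, M, G, V, Z, W}.
  Root H: left subtree has 2 nodes {T, B}, right has 0 { }.
    Root T: left subtree has 0 nodes { }, right has 1 {B}.
  Root U: left subtree has 0 nodes { }, right has 9 {Y, K, P, J, M, G, V, Z, W}.
    Root Z: left subtree has 7 nodes {Y, K, P, J, M, G, V}, right has 1 {W}.
      Root J: left subtree has 3 nodes {Y, K, P}, right has 3 {M, G, V}.
        Root K: left subtree has 1 node {Y}, right has 1 {P}.
        Root V: left subtree has 2 nodes {M, G}, right has 0 { }.
          Root G: left subtree has 1 node {M}, right has 0 { }.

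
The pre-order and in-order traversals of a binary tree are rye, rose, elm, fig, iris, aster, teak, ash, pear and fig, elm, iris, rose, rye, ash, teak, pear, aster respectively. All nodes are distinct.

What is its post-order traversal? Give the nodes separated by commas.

fig, iris, elm, rose, ash, pear, teak, aster, rye

The first element of pre-order is the root; it splits in-order into left and right subtrees.
Root rye: left subtree has 4 nodes {fig, elm, iris, rose}, right has 4 {ash, teak, pear, aster}.
  Root rose: left subtree has 3 nodes {fig, elm, iris}, right has 0 { }.
    Root elm: left subtree has 1 node {fig}, right has 1 {iris}.
  Root aster: left subtree has 3 nodes {ash, teak, pear}, right has 0 { }.
    Root teak: left subtree has 1 node {ash}, right has 1 {pear}.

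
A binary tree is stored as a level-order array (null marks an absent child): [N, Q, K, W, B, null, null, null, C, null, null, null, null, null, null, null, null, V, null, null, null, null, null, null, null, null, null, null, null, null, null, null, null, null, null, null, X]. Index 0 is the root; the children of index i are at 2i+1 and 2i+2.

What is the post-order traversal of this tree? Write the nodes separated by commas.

X, V, C, W, B, Q, K, N

Post-order visits the left subtree, then the right subtree, then the node.
At N: go left to Q.
  At Q: go left to W.
    At W: no left child.
    At W: go right to C.
      At C: go left to V.
        At V: no left child.
        At V: go right to X.
          X is a leaf — visit X.
        Visit V.
      At C: no right child.
      Visit C.
    Visit W.
  At Q: go right to B.
    B is a leaf — visit B.
  Visit Q.
At N: go right to K.
  K is a leaf — visit K.
Visit N.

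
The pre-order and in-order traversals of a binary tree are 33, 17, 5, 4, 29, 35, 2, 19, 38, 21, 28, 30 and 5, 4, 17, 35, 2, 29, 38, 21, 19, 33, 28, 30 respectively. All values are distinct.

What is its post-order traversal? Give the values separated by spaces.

4 5 2 35 21 38 19 29 17 30 28 33

The first element of pre-order is the root; it splits in-order into left and right subtrees.
Root 33: left subtree has 9 nodes {5, 4, 17, 35, 2, 29, 38, 21, 19}, right has 2 {28, 30}.
  Root 17: left subtree has 2 nodes {5, 4}, right has 6 {35, 2, 29, 38, 21, 19}.
    Root 5: left subtree has 0 nodes { }, right has 1 {4}.
    Root 29: left subtree has 2 nodes {35, 2}, right has 3 {38, 21, 19}.
      Root 35: left subtree has 0 nodes { }, right has 1 {2}.
      Root 19: left subtree has 2 nodes {38, 21}, right has 0 { }.
        Root 38: left subtree has 0 nodes { }, right has 1 {21}.
  Root 28: left subtree has 0 nodes { }, right has 1 {30}.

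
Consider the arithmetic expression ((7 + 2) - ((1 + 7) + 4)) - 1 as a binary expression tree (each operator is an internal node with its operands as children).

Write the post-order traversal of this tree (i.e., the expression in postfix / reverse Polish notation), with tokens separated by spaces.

7 2 + 1 7 + 4 + - 1 -

Post-order on an expression tree gives postfix notation: for each operator, emit left operand, right operand, then the operator.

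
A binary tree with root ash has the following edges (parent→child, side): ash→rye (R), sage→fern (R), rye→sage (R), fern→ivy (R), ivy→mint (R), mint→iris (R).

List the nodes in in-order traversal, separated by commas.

ash, rye, sage, fern, ivy, mint, iris

In-order visits the left subtree, then the node, then the right subtree.
At ash: no left child.
Visit ash.
At ash: go right to rye.
  At rye: no left child.
  Visit rye.
  At rye: go right to sage.
    At sage: no left child.
    Visit sage.
    At sage: go right to fern.
      At fern: no left child.
      Visit fern.
      At fern: go right to ivy.
        At ivy: no left child.
        Visit ivy.
        At ivy: go right to mint.
          At mint: no left child.
          Visit mint.
          At mint: go right to iris.
            iris is a leaf — visit iris.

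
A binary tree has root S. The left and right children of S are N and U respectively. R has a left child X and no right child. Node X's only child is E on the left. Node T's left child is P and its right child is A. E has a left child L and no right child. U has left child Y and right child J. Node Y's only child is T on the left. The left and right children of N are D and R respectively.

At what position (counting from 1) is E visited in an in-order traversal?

In-order visits the left subtree, then the node, then the right subtree.
At S: go left to N.
  At N: go left to D.
    D is a leaf — visit D.
  Visit N.
  At N: go right to R.
    At R: go left to X.
      At X: go left to E.
        At E: go left to L.
          L is a leaf — visit L.
        Visit E.
        At E: no right child.
      Visit X.
      At X: no right child.
    Visit R.
    At R: no right child.
Visit S.
At S: go right to U.
  At U: go left to Y.
    At Y: go left to T.
      At T: go left to P.
        P is a leaf — visit P.
      Visit T.
      At T: go right to A.
        A is a leaf — visit A.
    Visit Y.
    At Y: no right child.
  Visit U.
  At U: go right to J.
    J is a leaf — visit J.
Full in-order sequence: D, N, L, E, X, R, S, P, T, A, Y, U, J.

4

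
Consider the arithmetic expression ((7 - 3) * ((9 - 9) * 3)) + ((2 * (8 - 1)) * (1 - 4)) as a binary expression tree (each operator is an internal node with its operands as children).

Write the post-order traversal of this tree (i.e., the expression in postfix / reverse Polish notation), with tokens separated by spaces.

Post-order on an expression tree gives postfix notation: for each operator, emit left operand, right operand, then the operator.

7 3 - 9 9 - 3 * * 2 8 1 - * 1 4 - * +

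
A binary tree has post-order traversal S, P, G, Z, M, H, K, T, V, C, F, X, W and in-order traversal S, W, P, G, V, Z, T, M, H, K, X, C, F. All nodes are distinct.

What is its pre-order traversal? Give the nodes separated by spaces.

The last element of post-order is the root; it splits in-order into left and right subtrees.
Root W: left subtree has 1 node {S}, right has 11 {P, G, V, Z, T, M, H, K, X, C, F}.
  Root X: left subtree has 8 nodes {P, G, V, Z, T, M, H, K}, right has 2 {C, F}.
    Root V: left subtree has 2 nodes {P, G}, right has 5 {Z, T, M, H, K}.
      Root G: left subtree has 1 node {P}, right has 0 { }.
      Root T: left subtree has 1 node {Z}, right has 3 {M, H, K}.
        Root K: left subtree has 2 nodes {M, H}, right has 0 { }.
          Root H: left subtree has 1 node {M}, right has 0 { }.
    Root F: left subtree has 1 node {C}, right has 0 { }.

W S X V G P T Z K H M F C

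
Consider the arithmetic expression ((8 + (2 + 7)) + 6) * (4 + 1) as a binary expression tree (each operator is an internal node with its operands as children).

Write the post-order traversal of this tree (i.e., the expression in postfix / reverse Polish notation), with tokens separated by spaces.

8 2 7 + + 6 + 4 1 + *

Post-order on an expression tree gives postfix notation: for each operator, emit left operand, right operand, then the operator.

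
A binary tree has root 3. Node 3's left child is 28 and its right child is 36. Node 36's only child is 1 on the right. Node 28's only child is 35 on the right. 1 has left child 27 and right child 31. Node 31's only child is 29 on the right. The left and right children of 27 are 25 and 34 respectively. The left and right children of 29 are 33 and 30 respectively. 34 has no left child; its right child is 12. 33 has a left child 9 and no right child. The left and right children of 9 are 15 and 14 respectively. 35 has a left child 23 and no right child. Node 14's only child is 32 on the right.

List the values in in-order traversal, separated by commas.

28, 23, 35, 3, 36, 25, 27, 34, 12, 1, 31, 15, 9, 14, 32, 33, 29, 30

In-order visits the left subtree, then the node, then the right subtree.
At 3: go left to 28.
  At 28: no left child.
  Visit 28.
  At 28: go right to 35.
    At 35: go left to 23.
      23 is a leaf — visit 23.
    Visit 35.
    At 35: no right child.
Visit 3.
At 3: go right to 36.
  At 36: no left child.
  Visit 36.
  At 36: go right to 1.
    At 1: go left to 27.
      At 27: go left to 25.
        25 is a leaf — visit 25.
      Visit 27.
      At 27: go right to 34.
        At 34: no left child.
        Visit 34.
        At 34: go right to 12.
          12 is a leaf — visit 12.
    Visit 1.
    At 1: go right to 31.
      At 31: no left child.
      Visit 31.
      At 31: go right to 29.
        At 29: go left to 33.
          At 33: go left to 9.
            At 9: go left to 15.
              15 is a leaf — visit 15.
            Visit 9.
            At 9: go right to 14.
              At 14: no left child.
              Visit 14.
              At 14: go right to 32.
                32 is a leaf — visit 32.
          Visit 33.
          At 33: no right child.
        Visit 29.
        At 29: go right to 30.
          30 is a leaf — visit 30.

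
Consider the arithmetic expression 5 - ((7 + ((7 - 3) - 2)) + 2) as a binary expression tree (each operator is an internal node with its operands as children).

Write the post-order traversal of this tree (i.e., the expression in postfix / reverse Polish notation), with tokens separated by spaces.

5 7 7 3 - 2 - + 2 + -

Post-order on an expression tree gives postfix notation: for each operator, emit left operand, right operand, then the operator.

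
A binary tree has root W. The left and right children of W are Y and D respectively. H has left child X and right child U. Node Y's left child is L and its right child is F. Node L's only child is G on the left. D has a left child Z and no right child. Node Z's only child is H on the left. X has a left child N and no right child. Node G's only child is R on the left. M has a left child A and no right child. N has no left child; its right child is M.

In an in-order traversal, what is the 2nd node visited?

In-order visits the left subtree, then the node, then the right subtree.
At W: go left to Y.
  At Y: go left to L.
    At L: go left to G.
      At G: go left to R.
        R is a leaf — visit R.
      Visit G.
      At G: no right child.
    Visit L.
    At L: no right child.
  Visit Y.
  At Y: go right to F.
    F is a leaf — visit F.
Visit W.
At W: go right to D.
  At D: go left to Z.
    At Z: go left to H.
      At H: go left to X.
        At X: go left to N.
          At N: no left child.
          Visit N.
          At N: go right to M.
            At M: go left to A.
              A is a leaf — visit A.
            Visit M.
            At M: no right child.
        Visit X.
        At X: no right child.
      Visit H.
      At H: go right to U.
        U is a leaf — visit U.
    Visit Z.
    At Z: no right child.
  Visit D.
  At D: no right child.
Full in-order sequence: R, G, L, Y, F, W, N, A, M, X, H, U, Z, D.

G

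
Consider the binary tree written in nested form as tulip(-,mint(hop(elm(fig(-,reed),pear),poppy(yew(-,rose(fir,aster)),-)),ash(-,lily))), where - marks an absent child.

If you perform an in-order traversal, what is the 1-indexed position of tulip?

1

In-order visits the left subtree, then the node, then the right subtree.
At tulip: no left child.
Visit tulip.
At tulip: go right to mint.
  At mint: go left to hop.
    At hop: go left to elm.
      At elm: go left to fig.
        At fig: no left child.
        Visit fig.
        At fig: go right to reed.
          reed is a leaf — visit reed.
      Visit elm.
      At elm: go right to pear.
        pear is a leaf — visit pear.
    Visit hop.
    At hop: go right to poppy.
      At poppy: go left to yew.
        At yew: no left child.
        Visit yew.
        At yew: go right to rose.
          At rose: go left to fir.
            fir is a leaf — visit fir.
          Visit rose.
          At rose: go right to aster.
            aster is a leaf — visit aster.
      Visit poppy.
      At poppy: no right child.
  Visit mint.
  At mint: go right to ash.
    At ash: no left child.
    Visit ash.
    At ash: go right to lily.
      lily is a leaf — visit lily.
Full in-order sequence: tulip, fig, reed, elm, pear, hop, yew, fir, rose, aster, poppy, mint, ash, lily.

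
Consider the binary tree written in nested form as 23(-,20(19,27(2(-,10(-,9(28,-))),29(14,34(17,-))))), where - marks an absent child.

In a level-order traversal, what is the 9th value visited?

Level-order visits nodes level by level from the root, left to right within each level.
Level 0: 23
Level 1: 20
Level 2: 19, 27
Level 3: 2, 29
Level 4: 10, 14, 34
Level 5: 9, 17
Level 6: 28
Full level-order sequence: 23, 20, 19, 27, 2, 29, 10, 14, 34, 9, 17, 28.

34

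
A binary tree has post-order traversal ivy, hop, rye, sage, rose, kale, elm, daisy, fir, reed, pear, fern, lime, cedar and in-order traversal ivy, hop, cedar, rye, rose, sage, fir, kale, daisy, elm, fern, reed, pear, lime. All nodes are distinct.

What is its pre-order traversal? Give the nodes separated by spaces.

cedar hop ivy lime fern fir rose rye sage daisy kale elm pear reed

The last element of post-order is the root; it splits in-order into left and right subtrees.
Root cedar: left subtree has 2 nodes {ivy, hop}, right has 11 {rye, rose, sage, fir, kale, daisy, elm, fern, reed, pear, lime}.
  Root hop: left subtree has 1 node {ivy}, right has 0 { }.
  Root lime: left subtree has 10 nodes {rye, rose, sage, fir, kale, daisy, elm, fern, reed, pear}, right has 0 { }.
    Root fern: left subtree has 7 nodes {rye, rose, sage, fir, kale, daisy, elm}, right has 2 {reed, pear}.
      Root fir: left subtree has 3 nodes {rye, rose, sage}, right has 3 {kale, daisy, elm}.
        Root rose: left subtree has 1 node {rye}, right has 1 {sage}.
        Root daisy: left subtree has 1 node {kale}, right has 1 {elm}.
      Root pear: left subtree has 1 node {reed}, right has 0 { }.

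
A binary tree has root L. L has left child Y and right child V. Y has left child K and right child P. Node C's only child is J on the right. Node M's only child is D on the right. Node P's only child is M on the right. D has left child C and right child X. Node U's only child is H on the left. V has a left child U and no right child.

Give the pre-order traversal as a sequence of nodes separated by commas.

Pre-order visits the node, then its left subtree, then its right subtree.
Visit L.
At L: go left to Y.
  Visit Y.
  At Y: go left to K.
    K is a leaf — visit K.
  At Y: go right to P.
    Visit P.
    At P: no left child.
    At P: go right to M.
      Visit M.
      At M: no left child.
      At M: go right to D.
        Visit D.
        At D: go left to C.
          Visit C.
          At C: no left child.
          At C: go right to J.
            J is a leaf — visit J.
        At D: go right to X.
          X is a leaf — visit X.
At L: go right to V.
  Visit V.
  At V: go left to U.
    Visit U.
    At U: go left to H.
      H is a leaf — visit H.
    At U: no right child.
  At V: no right child.

L, Y, K, P, M, D, C, J, X, V, U, H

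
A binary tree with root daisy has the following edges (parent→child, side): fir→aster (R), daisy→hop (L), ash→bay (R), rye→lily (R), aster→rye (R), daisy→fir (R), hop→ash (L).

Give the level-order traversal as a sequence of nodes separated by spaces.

daisy hop fir ash aster bay rye lily

Level-order visits nodes level by level from the root, left to right within each level.
Level 0: daisy
Level 1: hop, fir
Level 2: ash, aster
Level 3: bay, rye
Level 4: lily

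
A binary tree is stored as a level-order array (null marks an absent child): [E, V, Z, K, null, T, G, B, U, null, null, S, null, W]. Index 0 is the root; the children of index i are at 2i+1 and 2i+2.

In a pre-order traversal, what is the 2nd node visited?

V

Pre-order visits the node, then its left subtree, then its right subtree.
Visit E.
At E: go left to V.
  Visit V.
  At V: go left to K.
    Visit K.
    At K: go left to B.
      B is a leaf — visit B.
    At K: go right to U.
      U is a leaf — visit U.
  At V: no right child.
At E: go right to Z.
  Visit Z.
  At Z: go left to T.
    Visit T.
    At T: go left to S.
      S is a leaf — visit S.
    At T: no right child.
  At Z: go right to G.
    Visit G.
    At G: go left to W.
      W is a leaf — visit W.
    At G: no right child.
Full pre-order sequence: E, V, K, B, U, Z, T, S, G, W.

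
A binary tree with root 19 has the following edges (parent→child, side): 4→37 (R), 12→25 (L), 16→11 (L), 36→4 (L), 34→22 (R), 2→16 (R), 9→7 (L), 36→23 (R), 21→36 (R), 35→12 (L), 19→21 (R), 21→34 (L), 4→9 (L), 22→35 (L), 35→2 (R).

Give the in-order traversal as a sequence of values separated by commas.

19, 34, 25, 12, 35, 2, 11, 16, 22, 21, 7, 9, 4, 37, 36, 23

In-order visits the left subtree, then the node, then the right subtree.
At 19: no left child.
Visit 19.
At 19: go right to 21.
  At 21: go left to 34.
    At 34: no left child.
    Visit 34.
    At 34: go right to 22.
      At 22: go left to 35.
        At 35: go left to 12.
          At 12: go left to 25.
            25 is a leaf — visit 25.
          Visit 12.
          At 12: no right child.
        Visit 35.
        At 35: go right to 2.
          At 2: no left child.
          Visit 2.
          At 2: go right to 16.
            At 16: go left to 11.
              11 is a leaf — visit 11.
            Visit 16.
            At 16: no right child.
      Visit 22.
      At 22: no right child.
  Visit 21.
  At 21: go right to 36.
    At 36: go left to 4.
      At 4: go left to 9.
        At 9: go left to 7.
          7 is a leaf — visit 7.
        Visit 9.
        At 9: no right child.
      Visit 4.
      At 4: go right to 37.
        37 is a leaf — visit 37.
    Visit 36.
    At 36: go right to 23.
      23 is a leaf — visit 23.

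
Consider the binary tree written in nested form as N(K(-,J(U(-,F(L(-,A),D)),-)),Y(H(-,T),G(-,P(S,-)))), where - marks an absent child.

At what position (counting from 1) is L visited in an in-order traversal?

In-order visits the left subtree, then the node, then the right subtree.
At N: go left to K.
  At K: no left child.
  Visit K.
  At K: go right to J.
    At J: go left to U.
      At U: no left child.
      Visit U.
      At U: go right to F.
        At F: go left to L.
          At L: no left child.
          Visit L.
          At L: go right to A.
            A is a leaf — visit A.
        Visit F.
        At F: go right to D.
          D is a leaf — visit D.
    Visit J.
    At J: no right child.
Visit N.
At N: go right to Y.
  At Y: go left to H.
    At H: no left child.
    Visit H.
    At H: go right to T.
      T is a leaf — visit T.
  Visit Y.
  At Y: go right to G.
    At G: no left child.
    Visit G.
    At G: go right to P.
      At P: go left to S.
        S is a leaf — visit S.
      Visit P.
      At P: no right child.
Full in-order sequence: K, U, L, A, F, D, J, N, H, T, Y, G, S, P.

3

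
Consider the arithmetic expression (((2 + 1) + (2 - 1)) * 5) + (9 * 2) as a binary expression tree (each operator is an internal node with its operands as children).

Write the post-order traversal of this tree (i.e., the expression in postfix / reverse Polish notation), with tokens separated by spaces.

2 1 + 2 1 - + 5 * 9 2 * +

Post-order on an expression tree gives postfix notation: for each operator, emit left operand, right operand, then the operator.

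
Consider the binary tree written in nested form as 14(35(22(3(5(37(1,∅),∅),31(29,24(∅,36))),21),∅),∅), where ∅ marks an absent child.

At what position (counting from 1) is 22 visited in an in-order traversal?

In-order visits the left subtree, then the node, then the right subtree.
At 14: go left to 35.
  At 35: go left to 22.
    At 22: go left to 3.
      At 3: go left to 5.
        At 5: go left to 37.
          At 37: go left to 1.
            1 is a leaf — visit 1.
          Visit 37.
          At 37: no right child.
        Visit 5.
        At 5: no right child.
      Visit 3.
      At 3: go right to 31.
        At 31: go left to 29.
          29 is a leaf — visit 29.
        Visit 31.
        At 31: go right to 24.
          At 24: no left child.
          Visit 24.
          At 24: go right to 36.
            36 is a leaf — visit 36.
    Visit 22.
    At 22: go right to 21.
      21 is a leaf — visit 21.
  Visit 35.
  At 35: no right child.
Visit 14.
At 14: no right child.
Full in-order sequence: 1, 37, 5, 3, 29, 31, 24, 36, 22, 21, 35, 14.

9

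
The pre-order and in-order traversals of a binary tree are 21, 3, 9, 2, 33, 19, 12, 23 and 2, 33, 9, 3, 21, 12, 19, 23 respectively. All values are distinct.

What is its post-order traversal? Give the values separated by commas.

The first element of pre-order is the root; it splits in-order into left and right subtrees.
Root 21: left subtree has 4 nodes {2, 33, 9, 3}, right has 3 {12, 19, 23}.
  Root 3: left subtree has 3 nodes {2, 33, 9}, right has 0 { }.
    Root 9: left subtree has 2 nodes {2, 33}, right has 0 { }.
      Root 2: left subtree has 0 nodes { }, right has 1 {33}.
  Root 19: left subtree has 1 node {12}, right has 1 {23}.

33, 2, 9, 3, 12, 23, 19, 21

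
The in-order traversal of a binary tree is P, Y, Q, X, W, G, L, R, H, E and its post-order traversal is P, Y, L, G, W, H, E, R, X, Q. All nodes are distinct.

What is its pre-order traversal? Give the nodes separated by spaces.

Q Y P X R W G L E H

The last element of post-order is the root; it splits in-order into left and right subtrees.
Root Q: left subtree has 2 nodes {P, Y}, right has 7 {X, W, G, L, R, H, E}.
  Root Y: left subtree has 1 node {P}, right has 0 { }.
  Root X: left subtree has 0 nodes { }, right has 6 {W, G, L, R, H, E}.
    Root R: left subtree has 3 nodes {W, G, L}, right has 2 {H, E}.
      Root W: left subtree has 0 nodes { }, right has 2 {G, L}.
        Root G: left subtree has 0 nodes { }, right has 1 {L}.
      Root E: left subtree has 1 node {H}, right has 0 { }.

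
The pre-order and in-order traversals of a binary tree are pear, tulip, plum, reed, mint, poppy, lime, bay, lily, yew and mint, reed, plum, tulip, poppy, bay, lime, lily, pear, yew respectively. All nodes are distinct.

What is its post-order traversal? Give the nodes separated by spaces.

The first element of pre-order is the root; it splits in-order into left and right subtrees.
Root pear: left subtree has 8 nodes {mint, reed, plum, tulip, poppy, bay, lime, lily}, right has 1 {yew}.
  Root tulip: left subtree has 3 nodes {mint, reed, plum}, right has 4 {poppy, bay, lime, lily}.
    Root plum: left subtree has 2 nodes {mint, reed}, right has 0 { }.
      Root reed: left subtree has 1 node {mint}, right has 0 { }.
    Root poppy: left subtree has 0 nodes { }, right has 3 {bay, lime, lily}.
      Root lime: left subtree has 1 node {bay}, right has 1 {lily}.

mint reed plum bay lily lime poppy tulip yew pear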